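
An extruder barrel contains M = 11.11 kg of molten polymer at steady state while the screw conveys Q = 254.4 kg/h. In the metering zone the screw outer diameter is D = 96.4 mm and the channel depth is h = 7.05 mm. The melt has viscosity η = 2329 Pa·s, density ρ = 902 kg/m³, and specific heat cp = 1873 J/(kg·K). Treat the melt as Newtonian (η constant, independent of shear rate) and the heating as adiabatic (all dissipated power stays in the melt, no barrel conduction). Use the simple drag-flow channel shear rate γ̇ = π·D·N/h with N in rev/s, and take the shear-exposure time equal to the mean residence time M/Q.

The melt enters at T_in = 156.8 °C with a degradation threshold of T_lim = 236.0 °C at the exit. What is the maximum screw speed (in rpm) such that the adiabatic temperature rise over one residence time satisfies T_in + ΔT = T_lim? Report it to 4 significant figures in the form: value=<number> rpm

Convert throughput: Q = 254.4 kg/h = 254.4/3600 = 0.0706667 kg/s
Mean residence time: t_res = M/Q_s = 11.11 kg / 0.0706667 kg/s = 157.217 s
Convert to metres: D = 0.0964 m, h = 0.00705 m
ΔT_a = T_lim − T_in = 236.0 − 156.8 = 79.2 K
γ̇_max² = ΔT_a·ρ·cp / (η·t_res) = [79.2 × 902 × 1873] / [2329 × 157.217] = 365.427 s⁻²
γ̇_max = sqrt(365.427) = 19.1161 s⁻¹
N_max = γ̇_max h / (πD) = 19.1161·0.00705/(π·0.0964) = 0.445003 rev/s → ×60 = 26.7002 rpm

value=26.70 rpm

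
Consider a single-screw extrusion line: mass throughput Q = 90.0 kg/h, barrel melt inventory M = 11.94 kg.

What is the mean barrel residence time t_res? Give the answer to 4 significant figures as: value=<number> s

value=477.6 s

Throughput in SI: Q_s = 90.0 kg/h ÷ 3600 s/h = 0.025 kg/s
Mean residence time: t_res = M/Q_s = 11.94 kg / 0.025 kg/s = 477.6 s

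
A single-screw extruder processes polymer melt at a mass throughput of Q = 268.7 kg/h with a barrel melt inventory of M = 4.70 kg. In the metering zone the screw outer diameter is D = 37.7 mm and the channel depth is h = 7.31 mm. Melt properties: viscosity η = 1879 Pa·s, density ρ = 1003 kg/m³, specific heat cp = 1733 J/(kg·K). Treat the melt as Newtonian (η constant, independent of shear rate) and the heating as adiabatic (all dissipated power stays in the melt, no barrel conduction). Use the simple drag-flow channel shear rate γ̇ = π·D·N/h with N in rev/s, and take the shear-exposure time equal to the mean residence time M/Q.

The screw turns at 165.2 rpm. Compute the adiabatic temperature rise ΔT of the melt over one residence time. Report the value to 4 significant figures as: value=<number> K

value=135.5 K

Q_s = Q / 3600 = 268.7 / 3600 = 0.0746389 kg/s
t_res = M / Q_s = 4.70 / 0.0746389 = 62.9699 s
Convert to SI: D = 0.0377 m, h = 0.00731 m, N = 165.2/60 = 2.75333 rev/s
γ̇ = π D N / h = (π)(0.0377)(2.75333) / 0.00731 = 44.61 s⁻¹
Adiabatic rise: ΔT = η γ̇² t_res / (ρ cp) = 1879·(44.61)²·62.9699 / (1003·1733) = 135.464 K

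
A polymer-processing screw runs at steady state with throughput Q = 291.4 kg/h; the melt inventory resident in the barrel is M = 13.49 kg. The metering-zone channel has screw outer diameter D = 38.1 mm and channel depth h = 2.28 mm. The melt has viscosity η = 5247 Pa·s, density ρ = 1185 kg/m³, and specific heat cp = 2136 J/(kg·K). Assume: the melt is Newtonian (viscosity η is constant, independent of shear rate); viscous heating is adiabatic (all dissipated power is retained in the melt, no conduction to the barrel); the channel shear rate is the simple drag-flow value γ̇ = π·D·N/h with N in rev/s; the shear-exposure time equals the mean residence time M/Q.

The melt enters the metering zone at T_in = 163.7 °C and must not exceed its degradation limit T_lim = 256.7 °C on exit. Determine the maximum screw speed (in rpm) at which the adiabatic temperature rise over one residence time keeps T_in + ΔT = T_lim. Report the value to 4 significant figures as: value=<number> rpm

Throughput in SI: Q_s = 291.4 kg/h ÷ 3600 s/h = 0.0809444 kg/s
t_res = M / Q_s = 13.49 ÷ 0.0809444 = 166.658 s
Convert to metres: D = 0.0381 m, h = 0.00228 m
ΔT_a = T_lim − T_in = 256.7 °C − 163.7 °C = 93 K
γ̇_max² = ΔT_a·ρ·cp/(η·t_res) = 93·1185·2136/(5247·166.658) = 269.195 s⁻²
γ̇_max = sqrt(269.195) = 16.4072 s⁻¹
N_max = γ̇_max h / (πD) = 16.4072·0.00228/(π·0.0381) = 0.312531 rev/s → ×60 = 18.7519 rpm

value=18.75 rpm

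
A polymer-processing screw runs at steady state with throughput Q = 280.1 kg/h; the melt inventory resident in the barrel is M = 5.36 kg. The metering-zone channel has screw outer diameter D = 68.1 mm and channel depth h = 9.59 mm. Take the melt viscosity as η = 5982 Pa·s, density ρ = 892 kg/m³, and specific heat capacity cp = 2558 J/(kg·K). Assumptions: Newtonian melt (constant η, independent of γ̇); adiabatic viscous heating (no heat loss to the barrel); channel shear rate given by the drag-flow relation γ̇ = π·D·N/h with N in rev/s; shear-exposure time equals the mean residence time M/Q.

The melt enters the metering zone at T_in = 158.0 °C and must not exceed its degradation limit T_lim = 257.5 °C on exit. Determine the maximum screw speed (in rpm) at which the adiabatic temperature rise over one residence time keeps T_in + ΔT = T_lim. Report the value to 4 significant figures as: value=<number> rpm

Convert throughput: Q = 280.1 kg/h = 280.1/3600 = 0.0778056 kg/s
t_res = M / Q_s = 5.36 / 0.0778056 = 68.8897 s
Convert to metres: D = 0.0681 m, h = 0.00959 m
ΔT_a = T_lim − T_in = 257.5 − 158.0 = 99.5 K
γ̇_max² = ΔT_a·ρ·cp/(η·t_res) = 99.5·892·2558/(5982·68.8897) = 550.919 s⁻²
γ̇_max = √550.919 = 23.4717 s⁻¹
N_max = γ̇_max h / (πD) = 23.4717·0.00959/(π·0.0681) = 1.05212 rev/s → ×60 = 63.1272 rpm

value=63.13 rpm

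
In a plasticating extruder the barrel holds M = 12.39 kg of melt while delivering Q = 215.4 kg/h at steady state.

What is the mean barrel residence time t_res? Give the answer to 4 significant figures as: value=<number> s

value=207.1 s

Q_s = Q / 3600 = 215.4 / 3600 = 0.0598333 kg/s
t_res = M / Q_s = 12.39 / 0.0598333 = 207.075 s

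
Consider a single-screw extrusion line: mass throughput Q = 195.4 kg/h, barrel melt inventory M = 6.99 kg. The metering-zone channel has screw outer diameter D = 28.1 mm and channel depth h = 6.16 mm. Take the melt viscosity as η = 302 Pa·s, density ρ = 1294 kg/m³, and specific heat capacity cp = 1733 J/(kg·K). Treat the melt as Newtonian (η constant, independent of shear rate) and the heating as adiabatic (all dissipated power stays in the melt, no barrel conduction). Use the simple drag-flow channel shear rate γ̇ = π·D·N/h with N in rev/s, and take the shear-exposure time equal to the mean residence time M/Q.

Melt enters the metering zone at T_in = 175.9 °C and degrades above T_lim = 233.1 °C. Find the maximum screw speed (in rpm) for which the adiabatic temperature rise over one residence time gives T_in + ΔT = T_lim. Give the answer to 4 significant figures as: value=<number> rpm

Q_s = Q / 3600 = 195.4 / 3600 = 0.0542778 kg/s
t_res = M / Q_s = 6.99 / 0.0542778 = 128.782 s
Convert to metres: D = 0.0281 m, h = 0.00616 m
Allowable rise: ΔT_a = T_lim − T_in = 233.1 − 175.9 = 57.2 K
γ̇_max² = ΔT_a·ρ·cp / (η·t_res) = [57.2 × 1294 × 1733] / [302 × 128.782] = 3298.12 s⁻²
γ̇_max = √3298.12 = 57.4293 s⁻¹
N_max = γ̇_max·h / (π·D) = 57.4293 · 0.00616 / (π · 0.0281) = 4.00736 rev/s = 240.441 rpm

value=240.4 rpm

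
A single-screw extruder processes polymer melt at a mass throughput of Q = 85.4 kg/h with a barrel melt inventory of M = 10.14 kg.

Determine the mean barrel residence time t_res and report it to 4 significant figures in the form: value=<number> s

Throughput in SI: Q_s = 85.4 kg/h ÷ 3600 s/h = 0.0237222 kg/s
Mean residence time: t_res = M/Q_s = 10.14 kg / 0.0237222 kg/s = 427.447 s

value=427.4 s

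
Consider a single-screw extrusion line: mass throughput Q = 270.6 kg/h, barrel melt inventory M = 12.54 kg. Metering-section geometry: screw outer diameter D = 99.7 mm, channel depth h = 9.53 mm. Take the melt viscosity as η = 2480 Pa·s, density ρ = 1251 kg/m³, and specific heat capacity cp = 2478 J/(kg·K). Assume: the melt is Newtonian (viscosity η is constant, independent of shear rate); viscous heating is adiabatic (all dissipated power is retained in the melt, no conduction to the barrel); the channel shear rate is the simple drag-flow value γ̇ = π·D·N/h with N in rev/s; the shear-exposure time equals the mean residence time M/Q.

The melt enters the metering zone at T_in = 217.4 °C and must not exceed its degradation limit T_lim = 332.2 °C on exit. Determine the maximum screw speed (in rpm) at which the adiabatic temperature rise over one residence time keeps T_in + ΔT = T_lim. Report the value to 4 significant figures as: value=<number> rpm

Throughput in SI: Q_s = 270.6 kg/h ÷ 3600 s/h = 0.0751667 kg/s
Mean residence time: t_res = M/Q_s = 12.54 kg / 0.0751667 kg/s = 166.829 s
D = 99.7 mm = 0.0997 m;  h = 9.53 mm = 0.00953 m
ΔT_a = T_lim − T_in = 332.2 − 217.4 = 114.8 K
Invert ΔT = ηγ̇²t_res/(ρcp) for γ̇: γ̇_max² = ΔT_a ρ cp / (η t_res) = 114.8·1251·2478 / (2480·166.829) = 860.155 s⁻²
γ̇_max = √860.155 = 29.3284 s⁻¹
N_max = γ̇_max·h / (π·D) = 29.3284 · 0.00953 / (π · 0.0997) = 0.892352 rev/s = 53.5411 rpm

value=53.54 rpm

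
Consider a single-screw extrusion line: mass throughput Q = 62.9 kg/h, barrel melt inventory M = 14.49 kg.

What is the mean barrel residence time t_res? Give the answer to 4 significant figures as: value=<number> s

Convert throughput: Q = 62.9 kg/h = 62.9/3600 = 0.0174722 kg/s
Mean residence time: t_res = M/Q_s = 14.49 kg / 0.0174722 kg/s = 829.316 s

value=829.3 s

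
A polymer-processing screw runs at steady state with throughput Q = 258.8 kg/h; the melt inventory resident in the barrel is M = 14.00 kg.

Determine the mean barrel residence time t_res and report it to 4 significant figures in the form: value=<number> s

value=194.7 s

Convert throughput: Q = 258.8 kg/h = 258.8/3600 = 0.0718889 kg/s
t_res = M / Q_s = 14.00 ÷ 0.0718889 = 194.745 s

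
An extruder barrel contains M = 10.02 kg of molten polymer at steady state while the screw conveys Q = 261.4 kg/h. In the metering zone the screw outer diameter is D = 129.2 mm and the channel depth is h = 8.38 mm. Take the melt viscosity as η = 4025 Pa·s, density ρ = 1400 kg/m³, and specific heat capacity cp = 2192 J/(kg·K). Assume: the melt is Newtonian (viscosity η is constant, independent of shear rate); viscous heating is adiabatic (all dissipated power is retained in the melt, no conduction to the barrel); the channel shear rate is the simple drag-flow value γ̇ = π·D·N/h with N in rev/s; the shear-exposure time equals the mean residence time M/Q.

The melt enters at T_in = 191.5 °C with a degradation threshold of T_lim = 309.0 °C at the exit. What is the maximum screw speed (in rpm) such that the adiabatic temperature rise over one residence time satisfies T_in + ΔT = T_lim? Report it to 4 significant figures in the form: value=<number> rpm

value=31.56 rpm

Throughput in SI: Q_s = 261.4 kg/h ÷ 3600 s/h = 0.0726111 kg/s
t_res = M / Q_s = 10.02 ÷ 0.0726111 = 137.995 s
D = 129.2 mm = 0.1292 m;  h = 8.38 mm = 0.00838 m
ΔT_a = T_lim − T_in = 309.0 °C − 191.5 °C = 117.5 K
γ̇_max² = ΔT_a·ρ·cp / (η·t_res) = [117.5 × 1400 × 2192] / [4025 × 137.995] = 649.196 s⁻²
Take the square root: γ̇_max = √(649.196) = 25.4793 s⁻¹
N_max = γ̇_max·h / (π·D) = 25.4793 · 0.00838 / (π · 0.1292) = 0.526041 rev/s = 31.5625 rpm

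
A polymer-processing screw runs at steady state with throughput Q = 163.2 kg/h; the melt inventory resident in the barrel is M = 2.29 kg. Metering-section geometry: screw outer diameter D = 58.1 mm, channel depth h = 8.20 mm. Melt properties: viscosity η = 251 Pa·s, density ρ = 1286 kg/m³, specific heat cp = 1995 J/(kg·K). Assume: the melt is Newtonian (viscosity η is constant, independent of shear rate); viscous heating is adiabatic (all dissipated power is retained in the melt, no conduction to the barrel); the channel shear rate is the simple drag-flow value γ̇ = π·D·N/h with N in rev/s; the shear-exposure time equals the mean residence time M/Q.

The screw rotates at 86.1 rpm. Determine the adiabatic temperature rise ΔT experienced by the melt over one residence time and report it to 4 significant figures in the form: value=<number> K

value=5.042 K

Convert throughput: Q = 163.2 kg/h = 163.2/3600 = 0.0453333 kg/s
t_res = M / Q_s = 2.29 / 0.0453333 = 50.5147 s
Geometry in metres: D = 58.1 mm → 0.0581 m, h = 8.20 mm → 0.0082 m; screw speed N = 86.1 rpm = 1.435 rev/s
γ̇ = π·D·N / h = π · 0.0581 · 1.435 / 0.0082 = 31.9421 s⁻¹
ΔT = η·γ̇²·t_res/(ρ·cp) = [251 × 31.9421² × 50.5147] / [1286 × 1995] = 5.04238 K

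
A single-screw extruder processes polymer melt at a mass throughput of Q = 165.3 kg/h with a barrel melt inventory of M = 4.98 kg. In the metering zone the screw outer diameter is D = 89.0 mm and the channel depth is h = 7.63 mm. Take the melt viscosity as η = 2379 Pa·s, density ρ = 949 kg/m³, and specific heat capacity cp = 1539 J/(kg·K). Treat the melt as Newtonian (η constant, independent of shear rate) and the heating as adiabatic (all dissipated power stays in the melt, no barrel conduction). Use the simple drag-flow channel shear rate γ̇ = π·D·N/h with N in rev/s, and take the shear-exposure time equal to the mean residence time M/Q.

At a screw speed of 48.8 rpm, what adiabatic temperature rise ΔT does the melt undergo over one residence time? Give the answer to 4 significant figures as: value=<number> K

value=156.9 K

Q_s = Q / 3600 = 165.3 / 3600 = 0.0459167 kg/s
t_res = M / Q_s = 4.98 ÷ 0.0459167 = 108.457 s
Convert to SI: D = 0.089 m, h = 0.00763 m, N = 48.8/60 = 0.813333 rev/s
γ̇ = π·D·N / h = π · 0.089 · 0.813333 / 0.00763 = 29.8046 s⁻¹
ΔT = η·γ̇²·t_res/(ρ·cp) = [2379 × 29.8046² × 108.457] / [949 × 1539] = 156.934 K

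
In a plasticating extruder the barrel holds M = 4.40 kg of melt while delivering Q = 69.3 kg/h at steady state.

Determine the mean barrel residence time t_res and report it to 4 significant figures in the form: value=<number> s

Throughput in SI: Q_s = 69.3 kg/h ÷ 3600 s/h = 0.01925 kg/s
t_res = M / Q_s = 4.40 ÷ 0.01925 = 228.571 s

value=228.6 s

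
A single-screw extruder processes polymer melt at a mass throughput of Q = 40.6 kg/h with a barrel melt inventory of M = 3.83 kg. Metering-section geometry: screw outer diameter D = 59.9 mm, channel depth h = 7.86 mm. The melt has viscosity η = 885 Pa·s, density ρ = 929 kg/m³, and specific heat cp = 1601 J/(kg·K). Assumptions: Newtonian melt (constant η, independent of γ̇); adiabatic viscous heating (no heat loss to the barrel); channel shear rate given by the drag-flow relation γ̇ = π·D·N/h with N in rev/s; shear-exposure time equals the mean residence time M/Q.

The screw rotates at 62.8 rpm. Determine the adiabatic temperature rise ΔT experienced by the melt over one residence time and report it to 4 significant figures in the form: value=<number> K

value=126.9 K

Q_s = Q / 3600 = 40.6 / 3600 = 0.0112778 kg/s
t_res = M / Q_s = 3.83 / 0.0112778 = 339.606 s
D = 59.9 mm = 0.0599 m;  h = 7.86 mm = 0.00786 m;  N = 62.8 rpm / 60 = 1.04667 rev/s
γ̇ = π D N / h = (π)(0.0599)(1.04667) / 0.00786 = 25.0589 s⁻¹
ΔT = η·γ̇²·t_res/(ρ·cp) = [885 × 25.0589² × 339.606] / [929 × 1601] = 126.893 K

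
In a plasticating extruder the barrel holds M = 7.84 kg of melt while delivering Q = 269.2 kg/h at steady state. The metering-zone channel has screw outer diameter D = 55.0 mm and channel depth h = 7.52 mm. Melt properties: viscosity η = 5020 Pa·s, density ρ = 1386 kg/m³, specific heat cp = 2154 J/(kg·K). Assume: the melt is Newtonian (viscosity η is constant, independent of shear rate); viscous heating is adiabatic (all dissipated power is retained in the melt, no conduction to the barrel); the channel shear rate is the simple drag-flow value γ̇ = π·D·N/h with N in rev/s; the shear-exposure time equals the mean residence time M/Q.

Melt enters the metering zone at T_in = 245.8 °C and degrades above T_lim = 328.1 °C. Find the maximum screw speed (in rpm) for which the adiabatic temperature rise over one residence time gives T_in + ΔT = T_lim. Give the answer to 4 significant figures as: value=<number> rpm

Convert throughput: Q = 269.2 kg/h = 269.2/3600 = 0.0747778 kg/s
t_res = M / Q_s = 7.84 / 0.0747778 = 104.844 s
Geometry in SI: D = 55.0 mm → 0.055 m, h = 7.52 mm → 0.00752 m
ΔT_a = T_lim − T_in = 328.1 − 245.8 = 82.3 K
γ̇_max² = ΔT_a·ρ·cp/(η·t_res) = 82.3·1386·2154/(5020·104.844) = 466.833 s⁻²
Take the square root: γ̇_max = √(466.833) = 21.6063 s⁻¹
N_max = γ̇_max h / (πD) = 21.6063·0.00752/(π·0.055) = 0.940342 rev/s → ×60 = 56.4205 rpm

value=56.42 rpm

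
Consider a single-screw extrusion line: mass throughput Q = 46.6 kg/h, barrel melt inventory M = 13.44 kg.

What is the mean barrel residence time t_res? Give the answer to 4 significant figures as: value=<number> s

value=1038. s

Q_s = Q / 3600 = 46.6 / 3600 = 0.0129444 kg/s
t_res = M / Q_s = 13.44 / 0.0129444 = 1038.28 s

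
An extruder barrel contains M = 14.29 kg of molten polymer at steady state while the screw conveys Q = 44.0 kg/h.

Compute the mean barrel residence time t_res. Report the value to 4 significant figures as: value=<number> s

Throughput in SI: Q_s = 44.0 kg/h ÷ 3600 s/h = 0.0122222 kg/s
Mean residence time: t_res = M/Q_s = 14.29 kg / 0.0122222 kg/s = 1169.18 s

value=1169. s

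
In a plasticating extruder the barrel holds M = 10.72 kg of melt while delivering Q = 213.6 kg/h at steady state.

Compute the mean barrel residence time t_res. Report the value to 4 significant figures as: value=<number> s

Throughput in SI: Q_s = 213.6 kg/h ÷ 3600 s/h = 0.0593333 kg/s
t_res = M / Q_s = 10.72 / 0.0593333 = 180.674 s

value=180.7 s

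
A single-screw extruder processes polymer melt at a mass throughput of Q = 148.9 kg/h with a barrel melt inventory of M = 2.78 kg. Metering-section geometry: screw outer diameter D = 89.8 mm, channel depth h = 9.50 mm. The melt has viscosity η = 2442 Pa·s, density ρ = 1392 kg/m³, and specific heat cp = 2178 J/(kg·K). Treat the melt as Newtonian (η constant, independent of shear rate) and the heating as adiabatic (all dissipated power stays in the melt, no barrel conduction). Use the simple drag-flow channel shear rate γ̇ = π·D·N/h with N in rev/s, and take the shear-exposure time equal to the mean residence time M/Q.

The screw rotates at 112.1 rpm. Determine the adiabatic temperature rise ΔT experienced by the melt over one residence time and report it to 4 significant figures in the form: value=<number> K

value=166.7 K

Throughput in SI: Q_s = 148.9 kg/h ÷ 3600 s/h = 0.0413611 kg/s
t_res = M / Q_s = 2.78 / 0.0413611 = 67.2129 s
Convert to SI: D = 0.0898 m, h = 0.0095 m, N = 112.1/60 = 1.86833 rev/s
γ̇ = π D N / h = (π)(0.0898)(1.86833) / 0.0095 = 55.4826 s⁻¹
ΔT = η·γ̇²·t_res / (ρ·cp) = 2442 · (55.4826)² · 67.2129 / (1392 · 2178) = 166.654 K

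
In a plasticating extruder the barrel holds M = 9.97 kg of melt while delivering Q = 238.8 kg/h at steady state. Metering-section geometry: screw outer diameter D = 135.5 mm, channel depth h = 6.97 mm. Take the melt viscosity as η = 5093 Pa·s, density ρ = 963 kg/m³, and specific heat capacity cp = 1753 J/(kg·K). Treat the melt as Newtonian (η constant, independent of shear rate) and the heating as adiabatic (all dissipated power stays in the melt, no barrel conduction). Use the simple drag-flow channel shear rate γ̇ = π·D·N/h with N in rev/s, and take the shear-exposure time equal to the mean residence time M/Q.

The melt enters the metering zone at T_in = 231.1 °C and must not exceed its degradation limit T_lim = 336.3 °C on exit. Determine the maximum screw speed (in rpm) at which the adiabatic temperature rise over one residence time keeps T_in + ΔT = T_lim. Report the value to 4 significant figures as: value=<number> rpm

value=14.96 rpm

Throughput in SI: Q_s = 238.8 kg/h ÷ 3600 s/h = 0.0663333 kg/s
t_res = M / Q_s = 9.97 ÷ 0.0663333 = 150.302 s
Convert to metres: D = 0.1355 m, h = 0.00697 m
ΔT_a = T_lim − T_in = 336.3 − 231.1 = 105.2 K
γ̇_max² = ΔT_a·ρ·cp / (η·t_res) = [105.2 × 963 × 1753] / [5093 × 150.302] = 231.999 s⁻²
Take the square root: γ̇_max = √(231.999) = 15.2315 s⁻¹
Solve γ̇ = πDN/h for N: N_max = γ̇_max·h/(π·D) = 15.2315 × 0.00697 / (π × 0.1355) = 0.249395 rev/s = 14.9637 rpm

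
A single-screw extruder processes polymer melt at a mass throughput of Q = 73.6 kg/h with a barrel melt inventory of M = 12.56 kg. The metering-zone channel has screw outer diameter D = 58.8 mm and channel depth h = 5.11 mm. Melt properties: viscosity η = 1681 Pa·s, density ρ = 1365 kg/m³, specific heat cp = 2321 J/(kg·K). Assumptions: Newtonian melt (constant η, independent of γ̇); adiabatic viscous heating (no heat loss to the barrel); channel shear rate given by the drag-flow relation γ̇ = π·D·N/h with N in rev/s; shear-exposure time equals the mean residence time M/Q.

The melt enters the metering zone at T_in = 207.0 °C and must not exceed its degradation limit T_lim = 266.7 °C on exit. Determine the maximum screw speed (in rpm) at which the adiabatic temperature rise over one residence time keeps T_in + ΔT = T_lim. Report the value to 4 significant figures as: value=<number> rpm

value=22.46 rpm

Throughput in SI: Q_s = 73.6 kg/h ÷ 3600 s/h = 0.0204444 kg/s
t_res = M / Q_s = 12.56 ÷ 0.0204444 = 614.348 s
Convert to metres: D = 0.0588 m, h = 0.00511 m
ΔT_a = T_lim − T_in = 266.7 − 207.0 = 59.7 K
γ̇_max² = ΔT_a·ρ·cp / (η·t_res) = [59.7 × 1365 × 2321] / [1681 × 614.348] = 183.147 s⁻²
γ̇_max = √183.147 = 13.5332 s⁻¹
N_max = γ̇_max·h / (π·D) = 13.5332 · 0.00511 / (π · 0.0588) = 0.374364 rev/s = 22.4618 rpm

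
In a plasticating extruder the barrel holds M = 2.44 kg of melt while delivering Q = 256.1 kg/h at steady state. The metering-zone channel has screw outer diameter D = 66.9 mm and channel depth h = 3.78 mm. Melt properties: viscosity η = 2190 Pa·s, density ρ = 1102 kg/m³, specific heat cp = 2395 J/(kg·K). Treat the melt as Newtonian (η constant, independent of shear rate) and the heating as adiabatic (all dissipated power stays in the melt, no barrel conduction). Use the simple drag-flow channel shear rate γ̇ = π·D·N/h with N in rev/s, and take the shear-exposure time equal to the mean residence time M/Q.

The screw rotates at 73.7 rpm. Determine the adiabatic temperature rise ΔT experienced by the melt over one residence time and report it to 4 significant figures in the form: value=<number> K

value=132.8 K

Q_s = Q / 3600 = 256.1 / 3600 = 0.0711389 kg/s
Mean residence time: t_res = M/Q_s = 2.44 kg / 0.0711389 kg/s = 34.2991 s
Geometry in metres: D = 66.9 mm → 0.0669 m, h = 3.78 mm → 0.00378 m; screw speed N = 73.7 rpm = 1.22833 rev/s
Shear rate: γ̇ = πDN/h = π·0.0669·1.22833/0.00378 = 68.2968 s⁻¹
ΔT = η·γ̇²·t_res / (ρ·cp) = 2190 · (68.2968)² · 34.2991 / (1102 · 2395) = 132.752 K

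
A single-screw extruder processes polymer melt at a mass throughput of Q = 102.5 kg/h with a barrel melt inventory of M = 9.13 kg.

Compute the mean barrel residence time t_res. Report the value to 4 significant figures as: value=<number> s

Throughput in SI: Q_s = 102.5 kg/h ÷ 3600 s/h = 0.0284722 kg/s
t_res = M / Q_s = 9.13 ÷ 0.0284722 = 320.663 s

value=320.7 s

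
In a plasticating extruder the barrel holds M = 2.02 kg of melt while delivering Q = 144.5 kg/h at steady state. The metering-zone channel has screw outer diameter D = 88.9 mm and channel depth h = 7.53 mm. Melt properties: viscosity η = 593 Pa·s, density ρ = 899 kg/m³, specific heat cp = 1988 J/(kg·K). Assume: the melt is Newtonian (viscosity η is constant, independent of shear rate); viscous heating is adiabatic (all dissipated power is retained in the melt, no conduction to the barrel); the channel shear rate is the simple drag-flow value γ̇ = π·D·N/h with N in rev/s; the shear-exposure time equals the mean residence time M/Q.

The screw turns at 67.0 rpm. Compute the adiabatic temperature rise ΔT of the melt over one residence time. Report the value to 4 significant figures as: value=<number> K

value=28.64 K

Throughput in SI: Q_s = 144.5 kg/h ÷ 3600 s/h = 0.0401389 kg/s
t_res = M / Q_s = 2.02 / 0.0401389 = 50.3253 s
Geometry in metres: D = 88.9 mm → 0.0889 m, h = 7.53 mm → 0.00753 m; screw speed N = 67.0 rpm = 1.11667 rev/s
γ̇ = π D N / h = (π)(0.0889)(1.11667) / 0.00753 = 41.4171 s⁻¹
ΔT = η·γ̇²·t_res/(ρ·cp) = [593 × 41.4171² × 50.3253] / [899 × 1988] = 28.6434 K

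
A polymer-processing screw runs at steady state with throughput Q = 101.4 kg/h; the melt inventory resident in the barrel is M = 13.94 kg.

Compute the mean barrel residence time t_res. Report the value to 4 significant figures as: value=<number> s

value=494.9 s

Throughput in SI: Q_s = 101.4 kg/h ÷ 3600 s/h = 0.0281667 kg/s
t_res = M / Q_s = 13.94 ÷ 0.0281667 = 494.911 s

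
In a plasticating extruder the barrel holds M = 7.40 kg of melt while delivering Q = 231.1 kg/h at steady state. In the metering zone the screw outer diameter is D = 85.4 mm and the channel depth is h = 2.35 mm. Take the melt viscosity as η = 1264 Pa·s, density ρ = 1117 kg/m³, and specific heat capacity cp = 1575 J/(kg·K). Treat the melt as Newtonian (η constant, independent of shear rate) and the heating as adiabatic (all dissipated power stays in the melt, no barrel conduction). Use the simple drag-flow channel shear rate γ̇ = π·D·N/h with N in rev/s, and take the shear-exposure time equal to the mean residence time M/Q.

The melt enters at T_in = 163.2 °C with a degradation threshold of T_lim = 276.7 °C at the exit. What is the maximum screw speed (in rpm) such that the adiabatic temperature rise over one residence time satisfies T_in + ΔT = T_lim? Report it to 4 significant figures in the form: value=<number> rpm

Throughput in SI: Q_s = 231.1 kg/h ÷ 3600 s/h = 0.0641944 kg/s
Mean residence time: t_res = M/Q_s = 7.40 kg / 0.0641944 kg/s = 115.275 s
Geometry in SI: D = 85.4 mm → 0.0854 m, h = 2.35 mm → 0.00235 m
ΔT_a = T_lim − T_in = 276.7 °C − 163.2 °C = 113.5 K
γ̇_max² = ΔT_a·ρ·cp/(η·t_res) = 113.5·1117·1575/(1264·115.275) = 1370.4 s⁻²
γ̇_max = sqrt(1370.4) = 37.019 s⁻¹
Solve γ̇ = πDN/h for N: N_max = γ̇_max·h/(π·D) = 37.019 × 0.00235 / (π × 0.0854) = 0.324253 rev/s = 19.4552 rpm

value=19.46 rpm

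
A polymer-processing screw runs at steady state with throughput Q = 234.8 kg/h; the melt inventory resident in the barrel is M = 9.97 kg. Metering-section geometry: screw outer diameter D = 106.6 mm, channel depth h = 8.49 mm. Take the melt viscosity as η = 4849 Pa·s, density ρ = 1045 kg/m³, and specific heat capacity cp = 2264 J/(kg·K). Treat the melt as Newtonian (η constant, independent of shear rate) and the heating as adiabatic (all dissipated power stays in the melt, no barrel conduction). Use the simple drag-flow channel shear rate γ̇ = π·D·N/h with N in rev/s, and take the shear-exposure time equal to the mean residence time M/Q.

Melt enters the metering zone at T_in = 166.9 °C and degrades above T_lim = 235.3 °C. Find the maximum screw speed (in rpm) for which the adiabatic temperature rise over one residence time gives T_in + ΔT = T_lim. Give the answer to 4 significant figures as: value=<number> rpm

Convert throughput: Q = 234.8 kg/h = 234.8/3600 = 0.0652222 kg/s
t_res = M / Q_s = 9.97 ÷ 0.0652222 = 152.862 s
D = 106.6 mm = 0.1066 m;  h = 8.49 mm = 0.00849 m
Allowable rise: ΔT_a = T_lim − T_in = 235.3 − 166.9 = 68.4 K
Invert ΔT = ηγ̇²t_res/(ρcp) for γ̇: γ̇_max² = ΔT_a ρ cp / (η t_res) = 68.4·1045·2264 / (4849·152.862) = 218.322 s⁻²
Take the square root: γ̇_max = √(218.322) = 14.7757 s⁻¹
N_max = γ̇_max h / (πD) = 14.7757·0.00849/(π·0.1066) = 0.374584 rev/s → ×60 = 22.475 rpm

value=22.48 rpm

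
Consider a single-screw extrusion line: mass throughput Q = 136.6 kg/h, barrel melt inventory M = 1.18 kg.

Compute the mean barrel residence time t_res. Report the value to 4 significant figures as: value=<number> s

Q_s = Q / 3600 = 136.6 / 3600 = 0.0379444 kg/s
t_res = M / Q_s = 1.18 ÷ 0.0379444 = 31.0981 s

value=31.10 s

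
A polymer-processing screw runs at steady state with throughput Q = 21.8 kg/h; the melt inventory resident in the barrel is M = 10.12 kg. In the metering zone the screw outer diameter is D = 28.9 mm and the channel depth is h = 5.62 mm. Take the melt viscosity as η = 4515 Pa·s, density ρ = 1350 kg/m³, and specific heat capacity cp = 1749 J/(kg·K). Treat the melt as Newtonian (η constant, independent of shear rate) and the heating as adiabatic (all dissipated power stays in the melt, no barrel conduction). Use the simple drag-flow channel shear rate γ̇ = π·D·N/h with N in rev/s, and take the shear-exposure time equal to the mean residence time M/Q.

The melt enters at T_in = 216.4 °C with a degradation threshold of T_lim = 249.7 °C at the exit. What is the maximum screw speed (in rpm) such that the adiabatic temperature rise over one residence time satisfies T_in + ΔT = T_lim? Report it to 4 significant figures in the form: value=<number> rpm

Convert throughput: Q = 21.8 kg/h = 21.8/3600 = 0.00605556 kg/s
Mean residence time: t_res = M/Q_s = 10.12 kg / 0.00605556 kg/s = 1671.19 s
Convert to metres: D = 0.0289 m, h = 0.00562 m
Allowable rise: ΔT_a = T_lim − T_in = 249.7 − 216.4 = 33.3 K
Invert ΔT = ηγ̇²t_res/(ρcp) for γ̇: γ̇_max² = ΔT_a ρ cp / (η t_res) = 33.3·1350·1749 / (4515·1671.19) = 10.4204 s⁻²
γ̇_max = √10.4204 = 3.22806 s⁻¹
N_max = γ̇_max·h / (π·D) = 3.22806 · 0.00562 / (π · 0.0289) = 0.199816 rev/s = 11.989 rpm

value=11.99 rpm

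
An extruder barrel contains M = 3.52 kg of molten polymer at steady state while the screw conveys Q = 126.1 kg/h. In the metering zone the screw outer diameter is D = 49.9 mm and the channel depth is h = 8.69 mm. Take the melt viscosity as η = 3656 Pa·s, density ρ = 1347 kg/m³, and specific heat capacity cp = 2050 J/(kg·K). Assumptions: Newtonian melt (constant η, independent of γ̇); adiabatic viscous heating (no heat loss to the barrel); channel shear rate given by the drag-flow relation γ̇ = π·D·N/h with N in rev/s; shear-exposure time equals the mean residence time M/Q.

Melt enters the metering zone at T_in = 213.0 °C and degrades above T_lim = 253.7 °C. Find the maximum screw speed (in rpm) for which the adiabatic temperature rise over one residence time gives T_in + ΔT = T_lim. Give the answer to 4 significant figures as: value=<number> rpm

value=58.17 rpm

Q_s = Q / 3600 = 126.1 / 3600 = 0.0350278 kg/s
t_res = M / Q_s = 3.52 / 0.0350278 = 100.492 s
D = 49.9 mm = 0.0499 m;  h = 8.69 mm = 0.00869 m
Allowable rise: ΔT_a = T_lim − T_in = 253.7 − 213.0 = 40.7 K
γ̇_max² = ΔT_a·ρ·cp / (η·t_res) = [40.7 × 1347 × 2050] / [3656 × 100.492] = 305.9 s⁻²
γ̇_max = sqrt(305.9) = 17.49 s⁻¹
N_max = γ̇_max·h / (π·D) = 17.49 · 0.00869 / (π · 0.0499) = 0.969525 rev/s = 58.1715 rpm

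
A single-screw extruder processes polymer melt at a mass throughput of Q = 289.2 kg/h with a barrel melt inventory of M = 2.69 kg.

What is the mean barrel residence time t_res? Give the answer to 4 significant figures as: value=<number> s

Throughput in SI: Q_s = 289.2 kg/h ÷ 3600 s/h = 0.0803333 kg/s
t_res = M / Q_s = 2.69 / 0.0803333 = 33.4855 s

value=33.49 s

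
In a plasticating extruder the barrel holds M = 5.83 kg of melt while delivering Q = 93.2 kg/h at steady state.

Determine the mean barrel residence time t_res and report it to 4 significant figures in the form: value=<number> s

Throughput in SI: Q_s = 93.2 kg/h ÷ 3600 s/h = 0.0258889 kg/s
t_res = M / Q_s = 5.83 / 0.0258889 = 225.193 s

value=225.2 s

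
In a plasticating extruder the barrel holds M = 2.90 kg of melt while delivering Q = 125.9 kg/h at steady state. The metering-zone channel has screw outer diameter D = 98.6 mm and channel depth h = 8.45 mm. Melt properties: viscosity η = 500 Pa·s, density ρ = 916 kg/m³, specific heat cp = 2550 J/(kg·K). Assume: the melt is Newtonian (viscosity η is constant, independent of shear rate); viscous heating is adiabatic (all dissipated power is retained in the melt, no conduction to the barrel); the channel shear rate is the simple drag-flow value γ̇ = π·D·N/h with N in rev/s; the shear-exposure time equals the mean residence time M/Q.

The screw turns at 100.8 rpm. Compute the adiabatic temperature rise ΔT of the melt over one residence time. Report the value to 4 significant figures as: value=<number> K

Throughput in SI: Q_s = 125.9 kg/h ÷ 3600 s/h = 0.0349722 kg/s
t_res = M / Q_s = 2.90 ÷ 0.0349722 = 82.923 s
Convert to SI: D = 0.0986 m, h = 0.00845 m, N = 100.8/60 = 1.68 rev/s
Shear rate: γ̇ = πDN/h = π·0.0986·1.68/0.00845 = 61.5856 s⁻¹
Adiabatic rise: ΔT = η γ̇² t_res / (ρ cp) = 500·(61.5856)²·82.923 / (916·2550) = 67.3237 K

value=67.32 K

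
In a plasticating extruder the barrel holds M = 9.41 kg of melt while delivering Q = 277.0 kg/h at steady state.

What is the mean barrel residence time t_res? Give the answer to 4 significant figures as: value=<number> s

Convert throughput: Q = 277.0 kg/h = 277.0/3600 = 0.0769444 kg/s
Mean residence time: t_res = M/Q_s = 9.41 kg / 0.0769444 kg/s = 122.296 s

value=122.3 s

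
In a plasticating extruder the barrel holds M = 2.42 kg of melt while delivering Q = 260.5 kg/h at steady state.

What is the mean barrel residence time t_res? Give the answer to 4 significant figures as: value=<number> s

Convert throughput: Q = 260.5 kg/h = 260.5/3600 = 0.0723611 kg/s
t_res = M / Q_s = 2.42 ÷ 0.0723611 = 33.4434 s

value=33.44 s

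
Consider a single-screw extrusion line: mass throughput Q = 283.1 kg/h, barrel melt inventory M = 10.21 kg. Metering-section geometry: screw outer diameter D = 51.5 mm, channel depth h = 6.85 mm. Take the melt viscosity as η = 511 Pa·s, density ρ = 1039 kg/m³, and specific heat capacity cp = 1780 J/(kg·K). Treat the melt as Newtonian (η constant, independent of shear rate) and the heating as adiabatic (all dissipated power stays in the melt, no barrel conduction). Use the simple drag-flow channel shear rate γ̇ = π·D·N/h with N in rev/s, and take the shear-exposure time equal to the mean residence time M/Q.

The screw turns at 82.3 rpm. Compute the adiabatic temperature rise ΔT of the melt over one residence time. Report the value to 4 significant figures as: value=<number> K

Convert throughput: Q = 283.1 kg/h = 283.1/3600 = 0.0786389 kg/s
Mean residence time: t_res = M/Q_s = 10.21 kg / 0.0786389 kg/s = 129.834 s
Convert to SI: D = 0.0515 m, h = 0.00685 m, N = 82.3/60 = 1.37167 rev/s
γ̇ = π·D·N / h = π · 0.0515 · 1.37167 / 0.00685 = 32.3978 s⁻¹
ΔT = η·γ̇²·t_res / (ρ·cp) = 511 · (32.3978)² · 129.834 / (1039 · 1780) = 37.6534 K

value=37.65 K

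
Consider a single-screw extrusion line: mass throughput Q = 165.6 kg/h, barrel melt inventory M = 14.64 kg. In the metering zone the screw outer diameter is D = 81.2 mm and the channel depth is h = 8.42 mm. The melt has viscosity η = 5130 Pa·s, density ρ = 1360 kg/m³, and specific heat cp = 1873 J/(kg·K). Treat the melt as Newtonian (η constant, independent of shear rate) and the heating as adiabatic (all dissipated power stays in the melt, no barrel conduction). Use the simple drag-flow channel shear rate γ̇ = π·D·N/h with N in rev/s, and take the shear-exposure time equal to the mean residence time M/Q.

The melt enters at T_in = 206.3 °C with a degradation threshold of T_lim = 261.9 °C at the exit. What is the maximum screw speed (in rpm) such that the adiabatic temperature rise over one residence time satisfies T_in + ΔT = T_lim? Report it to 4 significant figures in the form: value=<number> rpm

Q_s = Q / 3600 = 165.6 / 3600 = 0.046 kg/s
t_res = M / Q_s = 14.64 ÷ 0.046 = 318.261 s
Geometry in SI: D = 81.2 mm → 0.0812 m, h = 8.42 mm → 0.00842 m
ΔT_a = T_lim − T_in = 261.9 − 206.3 = 55.6 K
γ̇_max² = ΔT_a·ρ·cp/(η·t_res) = 55.6·1360·1873/(5130·318.261) = 86.7463 s⁻²
γ̇_max = sqrt(86.7463) = 9.31377 s⁻¹
N_max = γ̇_max·h / (π·D) = 9.31377 · 0.00842 / (π · 0.0812) = 0.30742 rev/s = 18.4452 rpm

value=18.45 rpm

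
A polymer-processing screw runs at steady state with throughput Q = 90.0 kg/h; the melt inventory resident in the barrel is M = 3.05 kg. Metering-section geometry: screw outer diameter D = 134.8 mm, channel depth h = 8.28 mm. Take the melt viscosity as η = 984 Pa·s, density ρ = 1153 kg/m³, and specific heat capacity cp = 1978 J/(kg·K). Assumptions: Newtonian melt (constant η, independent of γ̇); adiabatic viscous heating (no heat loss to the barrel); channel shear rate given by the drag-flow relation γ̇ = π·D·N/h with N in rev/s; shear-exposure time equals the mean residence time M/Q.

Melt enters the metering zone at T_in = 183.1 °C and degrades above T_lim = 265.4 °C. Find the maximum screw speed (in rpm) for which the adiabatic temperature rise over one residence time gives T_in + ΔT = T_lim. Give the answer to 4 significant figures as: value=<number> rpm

Throughput in SI: Q_s = 90.0 kg/h ÷ 3600 s/h = 0.025 kg/s
t_res = M / Q_s = 3.05 ÷ 0.025 = 122 s
Geometry in SI: D = 134.8 mm → 0.1348 m, h = 8.28 mm → 0.00828 m
Allowable rise: ΔT_a = T_lim − T_in = 265.4 − 183.1 = 82.3 K
γ̇_max² = ΔT_a·ρ·cp / (η·t_res) = [82.3 × 1153 × 1978] / [984 × 122] = 1563.51 s⁻²
γ̇_max = √1563.51 = 39.5412 s⁻¹
N_max = γ̇_max·h / (π·D) = 39.5412 · 0.00828 / (π · 0.1348) = 0.773109 rev/s = 46.3865 rpm

value=46.39 rpm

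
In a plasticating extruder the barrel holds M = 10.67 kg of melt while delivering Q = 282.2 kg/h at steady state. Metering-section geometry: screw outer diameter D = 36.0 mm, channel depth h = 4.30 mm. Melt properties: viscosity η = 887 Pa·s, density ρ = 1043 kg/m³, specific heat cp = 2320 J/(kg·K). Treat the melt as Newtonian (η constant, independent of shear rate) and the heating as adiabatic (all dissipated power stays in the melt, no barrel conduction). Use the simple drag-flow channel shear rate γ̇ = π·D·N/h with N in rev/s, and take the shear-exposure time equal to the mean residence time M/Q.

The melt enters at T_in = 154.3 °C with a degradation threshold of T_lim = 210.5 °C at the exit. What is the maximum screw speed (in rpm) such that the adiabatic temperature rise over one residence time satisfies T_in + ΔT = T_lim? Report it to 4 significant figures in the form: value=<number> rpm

value=76.56 rpm

Q_s = Q / 3600 = 282.2 / 3600 = 0.0783889 kg/s
t_res = M / Q_s = 10.67 ÷ 0.0783889 = 136.116 s
Geometry in SI: D = 36.0 mm → 0.036 m, h = 4.30 mm → 0.0043 m
Allowable rise: ΔT_a = T_lim − T_in = 210.5 − 154.3 = 56.2 K
Invert ΔT = ηγ̇²t_res/(ρcp) for γ̇: γ̇_max² = ΔT_a ρ cp / (η t_res) = 56.2·1043·2320 / (887·136.116) = 1126.35 s⁻²
γ̇_max = √1126.35 = 33.5612 s⁻¹
N_max = γ̇_max·h / (π·D) = 33.5612 · 0.0043 / (π · 0.036) = 1.27601 rev/s = 76.5605 rpm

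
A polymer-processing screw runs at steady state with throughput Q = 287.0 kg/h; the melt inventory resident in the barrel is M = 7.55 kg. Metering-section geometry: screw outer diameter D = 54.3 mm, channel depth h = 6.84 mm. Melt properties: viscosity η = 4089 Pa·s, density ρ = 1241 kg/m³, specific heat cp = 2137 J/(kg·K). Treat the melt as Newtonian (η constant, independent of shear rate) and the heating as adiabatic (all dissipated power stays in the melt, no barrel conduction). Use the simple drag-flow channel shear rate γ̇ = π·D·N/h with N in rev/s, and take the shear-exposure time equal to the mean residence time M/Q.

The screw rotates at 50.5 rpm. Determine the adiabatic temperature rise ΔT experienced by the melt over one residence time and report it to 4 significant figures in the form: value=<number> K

value=64.34 K

Convert throughput: Q = 287.0 kg/h = 287.0/3600 = 0.0797222 kg/s
t_res = M / Q_s = 7.55 ÷ 0.0797222 = 94.7038 s
Geometry in metres: D = 54.3 mm → 0.0543 m, h = 6.84 mm → 0.00684 m; screw speed N = 50.5 rpm = 0.841667 rev/s
Shear rate: γ̇ = πDN/h = π·0.0543·0.841667/0.00684 = 20.991 s⁻¹
ΔT = η·γ̇²·t_res/(ρ·cp) = [4089 × 20.991² × 94.7038] / [1241 × 2137] = 64.3392 K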